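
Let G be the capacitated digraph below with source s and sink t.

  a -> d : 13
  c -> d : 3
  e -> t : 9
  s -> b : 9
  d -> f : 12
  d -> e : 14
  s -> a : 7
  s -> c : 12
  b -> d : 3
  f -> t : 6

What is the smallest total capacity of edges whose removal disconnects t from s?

Augment s→a→d→e→t: bottleneck 7, flow now 7.
Augment s→b→d→e→t: bottleneck 2, flow now 9.
Augment s→b→d→f→t: bottleneck 1, flow now 10.
Augment s→c→d→f→t: bottleneck 3, flow now 13.
No augmenting path remains; maximum flow = 13.
By max-flow min-cut, the minimum cut capacity equals the max flow.
In the residual graph, reachable from s: {s, b, c}.
Min-cut edges: s→a (7), b→d (3), c→d (3); capacity 7 + 3 + 3 = 13.

13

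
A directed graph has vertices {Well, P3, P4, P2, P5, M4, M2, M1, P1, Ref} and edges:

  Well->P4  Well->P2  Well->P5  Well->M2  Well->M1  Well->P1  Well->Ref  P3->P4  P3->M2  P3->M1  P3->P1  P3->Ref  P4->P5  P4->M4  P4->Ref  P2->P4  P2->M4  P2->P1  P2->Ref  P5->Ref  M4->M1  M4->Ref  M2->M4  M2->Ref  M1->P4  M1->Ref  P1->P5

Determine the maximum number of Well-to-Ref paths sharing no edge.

6

Assign every edge capacity 1; by Menger, the answer equals the max flow.
Path Well→Ref (+1); total 1.
Path Well→P4→Ref (+1); total 2.
Path Well→P2→Ref (+1); total 3.
Path Well→P5→Ref (+1); total 4.
Path Well→M2→Ref (+1); total 5.
Path Well→M1→Ref (+1); total 6.
No residual Well→Ref path; max flow = 6.
Certifying cut of size 6: {P5→Ref, Well→M1, Well→M2, Well→P2, Well→P4, Well→Ref}.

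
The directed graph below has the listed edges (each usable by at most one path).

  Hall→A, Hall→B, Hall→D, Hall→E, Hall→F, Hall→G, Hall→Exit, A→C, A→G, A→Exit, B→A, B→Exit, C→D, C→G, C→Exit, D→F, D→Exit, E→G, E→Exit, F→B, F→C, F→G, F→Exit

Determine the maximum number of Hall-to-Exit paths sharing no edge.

Assign every edge capacity 1; by Menger, the answer equals the max flow.
Path Hall→Exit (+1); total 1.
Path Hall→A→Exit (+1); total 2.
Path Hall→B→Exit (+1); total 3.
Path Hall→D→Exit (+1); total 4.
Path Hall→E→Exit (+1); total 5.
Path Hall→F→Exit (+1); total 6.
No residual Hall→Exit path; max flow = 6.
Certifying cut of size 6: {Hall→A, Hall→B, Hall→D, Hall→E, Hall→Exit, Hall→F}.

6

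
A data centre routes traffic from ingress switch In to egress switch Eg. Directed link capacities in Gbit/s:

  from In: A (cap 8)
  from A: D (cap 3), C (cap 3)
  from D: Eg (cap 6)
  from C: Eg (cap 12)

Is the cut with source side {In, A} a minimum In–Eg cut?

Yes — it is a minimum cut (capacity 6).

Given cut capacity: 3 + 3 = 6.
Augment In→A→D→Eg: bottleneck 3, flow now 3.
Augment In→A→C→Eg: bottleneck 3, flow now 6.
No augmenting path remains; maximum flow = 6.
Cut capacity 6 equals the max flow, so it is a minimum cut.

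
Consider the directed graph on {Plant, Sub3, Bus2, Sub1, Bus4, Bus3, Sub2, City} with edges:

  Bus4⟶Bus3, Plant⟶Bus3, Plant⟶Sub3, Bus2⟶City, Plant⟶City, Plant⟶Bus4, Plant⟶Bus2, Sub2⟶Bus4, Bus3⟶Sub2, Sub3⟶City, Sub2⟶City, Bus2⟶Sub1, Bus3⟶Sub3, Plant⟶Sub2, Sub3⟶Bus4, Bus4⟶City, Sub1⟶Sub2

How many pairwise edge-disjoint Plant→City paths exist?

5

Assign every edge capacity 1; by Menger, the answer equals the max flow.
Path Plant→City (+1); total 1.
Path Plant→Sub3→City (+1); total 2.
Path Plant→Bus2→City (+1); total 3.
Path Plant→Bus4→City (+1); total 4.
Path Plant→Sub2→City (+1); total 5.
No residual Plant→City path; max flow = 5.
Certifying cut of size 5: {Bus4→City, Plant→Bus2, Plant→City, Sub2→City, Sub3→City}.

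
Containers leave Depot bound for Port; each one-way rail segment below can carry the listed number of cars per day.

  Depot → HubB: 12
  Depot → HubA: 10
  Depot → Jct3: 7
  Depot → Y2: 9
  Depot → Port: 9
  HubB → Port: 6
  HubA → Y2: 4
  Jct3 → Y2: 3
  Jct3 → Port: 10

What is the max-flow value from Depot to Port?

22

Augment Depot→Port: bottleneck 9, flow now 9.
Augment Depot→HubB→Port: bottleneck 6, flow now 15.
Augment Depot→Jct3→Port: bottleneck 7, flow now 22.
No augmenting path remains; maximum flow = 22.
In the residual graph, reachable from Depot: {Depot, HubB, HubA, Y2}.
Min-cut edges: Depot→Jct3 (7), Depot→Port (9), HubB→Port (6); capacity 7 + 9 + 6 = 22.
This cut is saturated, so no flow can exceed 22.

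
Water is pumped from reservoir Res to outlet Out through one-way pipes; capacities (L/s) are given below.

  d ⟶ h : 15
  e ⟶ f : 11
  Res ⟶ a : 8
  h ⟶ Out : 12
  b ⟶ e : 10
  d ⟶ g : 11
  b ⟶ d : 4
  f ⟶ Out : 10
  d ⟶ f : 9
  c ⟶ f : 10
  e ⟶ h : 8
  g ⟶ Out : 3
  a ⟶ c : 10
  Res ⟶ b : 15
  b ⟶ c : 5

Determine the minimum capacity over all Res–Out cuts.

Augment Res→a→c→f→Out: bottleneck 8, flow now 8.
Augment Res→b→c→f→Out: bottleneck 2, flow now 10.
Augment Res→b→d→g→Out: bottleneck 3, flow now 13.
Augment Res→b→d→h→Out: bottleneck 1, flow now 14.
Augment Res→b→e→h→Out: bottleneck 8, flow now 22.
No augmenting path remains; maximum flow = 22.
By max-flow min-cut, the minimum cut capacity equals the max flow.
In the residual graph, reachable from Res: {Res, a, b, c, e, f}.
Min-cut edges: b→d (4), e→h (8), f→Out (10); capacity 4 + 8 + 10 = 22.

22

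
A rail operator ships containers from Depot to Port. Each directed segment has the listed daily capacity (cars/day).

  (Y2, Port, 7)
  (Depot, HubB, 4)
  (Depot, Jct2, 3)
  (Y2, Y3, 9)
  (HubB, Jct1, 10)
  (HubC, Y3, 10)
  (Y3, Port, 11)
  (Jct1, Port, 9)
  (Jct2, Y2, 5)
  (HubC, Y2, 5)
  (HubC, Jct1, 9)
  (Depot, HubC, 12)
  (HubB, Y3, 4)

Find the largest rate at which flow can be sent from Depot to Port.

Augment Depot→HubC→Jct1→Port: bottleneck 9, flow now 9.
Augment Depot→HubC→Y3→Port: bottleneck 3, flow now 12.
Augment Depot→Jct2→Y2→Port: bottleneck 3, flow now 15.
Augment Depot→HubB→Y3→Port: bottleneck 4, flow now 19.
No augmenting path remains; maximum flow = 19.
In the residual graph, reachable from Depot: {Depot}.
Min-cut edges: Depot→HubC (12), Depot→Jct2 (3), Depot→HubB (4); capacity 12 + 3 + 4 = 19.
This cut is saturated, so no flow can exceed 19.

19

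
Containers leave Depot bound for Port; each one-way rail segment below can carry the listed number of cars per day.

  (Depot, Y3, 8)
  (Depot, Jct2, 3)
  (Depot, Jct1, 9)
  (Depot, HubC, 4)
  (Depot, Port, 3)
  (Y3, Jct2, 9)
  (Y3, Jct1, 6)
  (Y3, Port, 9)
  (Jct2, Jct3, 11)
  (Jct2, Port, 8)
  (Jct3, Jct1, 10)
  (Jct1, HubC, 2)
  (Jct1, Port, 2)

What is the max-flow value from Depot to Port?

16

Augment Depot→Port: bottleneck 3, flow now 3.
Augment Depot→Y3→Port: bottleneck 8, flow now 11.
Augment Depot→Jct2→Port: bottleneck 3, flow now 14.
Augment Depot→Jct1→Port: bottleneck 2, flow now 16.
No augmenting path remains; maximum flow = 16.
In the residual graph, reachable from Depot: {Depot, Jct1, HubC}.
Min-cut edges: Depot→Y3 (8), Depot→Jct2 (3), Depot→Port (3), Jct1→Port (2); capacity 8 + 3 + 3 + 2 = 16.
This cut is saturated, so no flow can exceed 16.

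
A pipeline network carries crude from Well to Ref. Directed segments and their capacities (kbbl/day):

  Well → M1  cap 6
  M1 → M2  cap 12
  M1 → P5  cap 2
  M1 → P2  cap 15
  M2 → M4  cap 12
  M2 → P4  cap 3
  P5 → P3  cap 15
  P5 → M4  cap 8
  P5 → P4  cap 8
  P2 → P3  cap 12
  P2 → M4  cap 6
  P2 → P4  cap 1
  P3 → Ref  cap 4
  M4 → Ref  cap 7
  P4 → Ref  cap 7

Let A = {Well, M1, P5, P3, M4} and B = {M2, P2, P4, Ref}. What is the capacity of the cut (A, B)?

Edges leaving {Well, M1, P5, P3, M4}: M1→M2 (12), M1→P2 (15), P5→P4 (8), P3→Ref (4), M4→Ref (7).
Cut capacity = 12 + 15 + 8 + 4 + 7 = 46.

46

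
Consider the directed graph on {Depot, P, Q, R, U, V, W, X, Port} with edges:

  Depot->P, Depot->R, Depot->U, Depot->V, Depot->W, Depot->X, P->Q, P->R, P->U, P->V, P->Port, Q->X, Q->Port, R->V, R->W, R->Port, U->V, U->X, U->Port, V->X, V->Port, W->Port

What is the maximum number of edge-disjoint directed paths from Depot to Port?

Assign every edge capacity 1; by Menger, the answer equals the max flow.
Path Depot→P→Port (+1); total 1.
Path Depot→R→Port (+1); total 2.
Path Depot→U→Port (+1); total 3.
Path Depot→V→Port (+1); total 4.
Path Depot→W→Port (+1); total 5.
No residual Depot→Port path; max flow = 5.
Certifying cut of size 5: {Depot→P, Depot→R, Depot→U, Depot→V, Depot→W}.

5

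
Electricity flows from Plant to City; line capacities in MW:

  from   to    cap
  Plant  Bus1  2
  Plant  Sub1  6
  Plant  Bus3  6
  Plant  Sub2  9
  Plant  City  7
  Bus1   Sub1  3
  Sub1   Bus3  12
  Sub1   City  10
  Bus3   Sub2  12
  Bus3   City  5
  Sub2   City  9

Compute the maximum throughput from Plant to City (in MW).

29

Augment Plant→City: bottleneck 7, flow now 7.
Augment Plant→Sub1→City: bottleneck 6, flow now 13.
Augment Plant→Bus3→City: bottleneck 5, flow now 18.
Augment Plant→Sub2→City: bottleneck 9, flow now 27.
Augment Plant→Bus1→Sub1→City: bottleneck 2, flow now 29.
No augmenting path remains; maximum flow = 29.
In the residual graph, reachable from Plant: {Plant, Bus3, Sub2}.
Min-cut edges: Plant→Bus1 (2), Plant→Sub1 (6), Plant→City (7), Bus3→City (5), Sub2→City (9); capacity 2 + 6 + 7 + 5 + 9 = 29.
This cut is saturated, so no flow can exceed 29.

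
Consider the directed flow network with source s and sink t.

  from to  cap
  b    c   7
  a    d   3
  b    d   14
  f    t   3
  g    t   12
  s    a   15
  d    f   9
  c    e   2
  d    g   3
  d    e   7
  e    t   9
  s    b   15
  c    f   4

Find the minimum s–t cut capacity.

Augment s→a→d→e→t: bottleneck 3, flow now 3.
Augment s→b→c→e→t: bottleneck 2, flow now 5.
Augment s→b→c→f→t: bottleneck 3, flow now 8.
Augment s→b→d→e→t: bottleneck 4, flow now 12.
Augment s→b→d→g→t: bottleneck 3, flow now 15.
No augmenting path remains; maximum flow = 15.
By max-flow min-cut, the minimum cut capacity equals the max flow.
In the residual graph, reachable from s: {s, a, b, c, d, f}.
Min-cut edges: c→e (2), d→e (7), d→g (3), f→t (3); capacity 2 + 7 + 3 + 3 = 15.

15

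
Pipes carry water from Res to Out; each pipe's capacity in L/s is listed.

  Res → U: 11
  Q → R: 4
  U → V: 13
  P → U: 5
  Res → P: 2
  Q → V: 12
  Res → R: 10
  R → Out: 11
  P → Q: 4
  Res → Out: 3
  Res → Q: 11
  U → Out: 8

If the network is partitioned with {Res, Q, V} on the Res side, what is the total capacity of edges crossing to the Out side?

30

Edges leaving {Res, Q, V}: Res→P (2), Res→R (10), Res→U (11), Res→Out (3), Q→R (4).
Cut capacity = 2 + 10 + 11 + 3 + 4 = 30.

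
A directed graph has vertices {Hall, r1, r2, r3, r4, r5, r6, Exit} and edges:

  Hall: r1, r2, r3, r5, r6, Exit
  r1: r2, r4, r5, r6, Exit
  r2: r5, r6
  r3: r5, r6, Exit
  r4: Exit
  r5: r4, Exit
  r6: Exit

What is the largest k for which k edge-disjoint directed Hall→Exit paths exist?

Assign every edge capacity 1; by Menger, the answer equals the max flow.
Path Hall→Exit (+1); total 1.
Path Hall→r1→Exit (+1); total 2.
Path Hall→r3→Exit (+1); total 3.
Path Hall→r5→Exit (+1); total 4.
Path Hall→r6→Exit (+1); total 5.
Path Hall→r2→r5→r4→Exit (+1); total 6.
No residual Hall→Exit path; max flow = 6.
Certifying cut of size 6: {Hall→Exit, Hall→r1, Hall→r2, Hall→r3, Hall→r5, Hall→r6}.

6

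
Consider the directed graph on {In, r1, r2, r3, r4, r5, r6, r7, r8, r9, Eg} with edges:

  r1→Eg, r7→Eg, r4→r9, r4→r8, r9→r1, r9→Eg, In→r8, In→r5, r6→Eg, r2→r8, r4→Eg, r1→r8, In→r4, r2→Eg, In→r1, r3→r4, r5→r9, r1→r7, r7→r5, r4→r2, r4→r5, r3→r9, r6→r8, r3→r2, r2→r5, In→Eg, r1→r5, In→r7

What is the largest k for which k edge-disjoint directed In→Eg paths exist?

Assign every edge capacity 1; by Menger, the answer equals the max flow.
Path In→Eg (+1); total 1.
Path In→r1→Eg (+1); total 2.
Path In→r4→Eg (+1); total 3.
Path In→r7→Eg (+1); total 4.
Path In→r5→r9→Eg (+1); total 5.
No residual In→Eg path; max flow = 5.
Certifying cut of size 5: {In→Eg, In→r1, In→r4, In→r5, In→r7}.

5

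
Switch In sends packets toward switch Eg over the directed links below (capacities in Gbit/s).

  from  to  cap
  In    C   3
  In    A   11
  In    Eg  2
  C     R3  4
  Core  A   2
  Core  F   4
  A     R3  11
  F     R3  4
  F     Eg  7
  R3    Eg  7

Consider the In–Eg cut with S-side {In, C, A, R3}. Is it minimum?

Yes — it is a minimum cut (capacity 9).

Given cut capacity: 2 + 7 = 9.
Augment In→Eg: bottleneck 2, flow now 2.
Augment In→C→R3→Eg: bottleneck 3, flow now 5.
Augment In→A→R3→Eg: bottleneck 4, flow now 9.
No augmenting path remains; maximum flow = 9.
Cut capacity 9 equals the max flow, so it is a minimum cut.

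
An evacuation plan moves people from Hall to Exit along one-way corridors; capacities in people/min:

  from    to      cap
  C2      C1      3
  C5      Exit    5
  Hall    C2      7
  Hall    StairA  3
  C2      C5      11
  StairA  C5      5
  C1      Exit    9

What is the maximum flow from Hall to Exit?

8

Augment Hall→C2→C5→Exit: bottleneck 5, flow now 5.
Augment Hall→C2→C1→Exit: bottleneck 2, flow now 7.
Augment Hall→StairA→C5→C2→C1→Exit: bottleneck 1, flow now 8. (uses reverse residual edge)
No augmenting path remains; maximum flow = 8.
In the residual graph, reachable from Hall: {Hall, C2, StairA, C5}.
Min-cut edges: C2→C1 (3), C5→Exit (5); capacity 3 + 5 = 8.
This cut is saturated, so no flow can exceed 8.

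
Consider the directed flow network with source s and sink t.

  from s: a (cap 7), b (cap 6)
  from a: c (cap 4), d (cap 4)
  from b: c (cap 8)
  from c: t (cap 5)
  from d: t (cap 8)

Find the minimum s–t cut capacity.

9

Augment s→a→c→t: bottleneck 4, flow now 4.
Augment s→a→d→t: bottleneck 3, flow now 7.
Augment s→b→c→t: bottleneck 1, flow now 8.
Augment s→b→c→a→d→t: bottleneck 1, flow now 9. (uses reverse residual edge)
No augmenting path remains; maximum flow = 9.
By max-flow min-cut, the minimum cut capacity equals the max flow.
In the residual graph, reachable from s: {s, a, b, c}.
Min-cut edges: a→d (4), c→t (5); capacity 4 + 5 = 9.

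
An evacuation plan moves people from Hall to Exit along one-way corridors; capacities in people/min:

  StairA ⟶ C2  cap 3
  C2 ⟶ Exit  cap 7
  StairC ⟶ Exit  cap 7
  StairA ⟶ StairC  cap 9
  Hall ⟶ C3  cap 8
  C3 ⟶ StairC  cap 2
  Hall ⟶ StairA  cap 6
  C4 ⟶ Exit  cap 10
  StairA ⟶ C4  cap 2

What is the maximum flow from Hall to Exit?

8

Augment Hall→StairA→C2→Exit: bottleneck 3, flow now 3.
Augment Hall→StairA→StairC→Exit: bottleneck 3, flow now 6.
Augment Hall→C3→StairC→Exit: bottleneck 2, flow now 8.
No augmenting path remains; maximum flow = 8.
In the residual graph, reachable from Hall: {Hall, C3}.
Min-cut edges: Hall→StairA (6), C3→StairC (2); capacity 6 + 2 = 8.
This cut is saturated, so no flow can exceed 8.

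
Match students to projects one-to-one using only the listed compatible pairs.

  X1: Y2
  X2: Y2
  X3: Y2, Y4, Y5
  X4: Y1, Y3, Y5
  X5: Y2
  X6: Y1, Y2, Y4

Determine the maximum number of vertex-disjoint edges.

4

Unit-capacity flow: source→left, listed edges, right→sink; max matching = max flow.
Augmenting path X1→Y2 (+1); matched 1.
Augmenting path X3→Y4 (+1); matched 2.
Augmenting path X4→Y1 (+1); matched 3.
Augmenting path X6→Y1→X4→Y3 (+1); matched 4.
No augmenting path remains; maximum matching = 4.
König certificate: {X3, X4, X6, Y2} is a vertex cover of size 4 (every listed pair touches it), so no matching can be larger.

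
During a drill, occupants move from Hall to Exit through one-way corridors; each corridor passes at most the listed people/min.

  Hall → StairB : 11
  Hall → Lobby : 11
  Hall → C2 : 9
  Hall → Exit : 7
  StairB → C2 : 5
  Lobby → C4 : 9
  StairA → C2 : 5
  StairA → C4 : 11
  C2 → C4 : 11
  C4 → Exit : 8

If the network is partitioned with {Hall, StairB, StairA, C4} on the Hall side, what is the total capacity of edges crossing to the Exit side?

45

Edges leaving {Hall, StairB, StairA, C4}: Hall→Lobby (11), Hall→C2 (9), Hall→Exit (7), StairB→C2 (5), StairA→C2 (5), C4→Exit (8).
Cut capacity = 11 + 9 + 7 + 5 + 5 + 8 = 45.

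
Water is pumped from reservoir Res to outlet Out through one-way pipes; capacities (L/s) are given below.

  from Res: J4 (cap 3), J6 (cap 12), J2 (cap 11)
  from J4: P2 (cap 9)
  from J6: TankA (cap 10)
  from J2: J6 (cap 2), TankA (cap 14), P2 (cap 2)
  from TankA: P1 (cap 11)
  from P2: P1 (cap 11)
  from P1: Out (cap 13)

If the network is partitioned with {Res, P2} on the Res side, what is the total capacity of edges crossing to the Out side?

Edges leaving {Res, P2}: Res→J4 (3), Res→J6 (12), Res→J2 (11), P2→P1 (11).
Cut capacity = 3 + 12 + 11 + 11 = 37.

37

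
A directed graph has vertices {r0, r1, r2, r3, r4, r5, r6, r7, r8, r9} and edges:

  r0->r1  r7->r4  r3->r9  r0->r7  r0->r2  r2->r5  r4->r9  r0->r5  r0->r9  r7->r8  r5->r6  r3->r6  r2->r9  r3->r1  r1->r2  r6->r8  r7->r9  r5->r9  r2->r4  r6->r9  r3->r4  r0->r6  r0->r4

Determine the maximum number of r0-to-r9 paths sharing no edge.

6

Assign every edge capacity 1; by Menger, the answer equals the max flow.
Path r0→r9 (+1); total 1.
Path r0→r2→r9 (+1); total 2.
Path r0→r4→r9 (+1); total 3.
Path r0→r5→r9 (+1); total 4.
Path r0→r6→r9 (+1); total 5.
Path r0→r7→r9 (+1); total 6.
No residual r0→r9 path; max flow = 6.
Certifying cut of size 6: {r0→r7, r0→r9, r2→r9, r4→r9, r5→r9, r6→r9}.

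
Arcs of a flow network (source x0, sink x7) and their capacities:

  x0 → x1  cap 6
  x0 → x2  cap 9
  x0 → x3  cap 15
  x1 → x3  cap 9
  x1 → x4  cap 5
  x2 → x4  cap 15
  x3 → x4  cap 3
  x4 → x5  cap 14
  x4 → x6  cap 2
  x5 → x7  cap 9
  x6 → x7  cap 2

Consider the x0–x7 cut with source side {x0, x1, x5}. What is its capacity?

Edges leaving {x0, x1, x5}: x0→x2 (9), x0→x3 (15), x1→x3 (9), x1→x4 (5), x5→x7 (9).
Cut capacity = 9 + 15 + 9 + 5 + 9 = 47.

47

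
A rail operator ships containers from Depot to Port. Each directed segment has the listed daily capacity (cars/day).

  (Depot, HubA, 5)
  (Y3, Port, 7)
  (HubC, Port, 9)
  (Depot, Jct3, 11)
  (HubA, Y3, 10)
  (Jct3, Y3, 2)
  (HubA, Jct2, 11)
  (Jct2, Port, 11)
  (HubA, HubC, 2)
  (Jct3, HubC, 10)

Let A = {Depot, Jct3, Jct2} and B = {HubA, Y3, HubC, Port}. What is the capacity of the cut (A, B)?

Edges leaving {Depot, Jct3, Jct2}: Depot→HubA (5), Jct3→Y3 (2), Jct3→HubC (10), Jct2→Port (11).
Cut capacity = 5 + 2 + 10 + 11 = 28.

28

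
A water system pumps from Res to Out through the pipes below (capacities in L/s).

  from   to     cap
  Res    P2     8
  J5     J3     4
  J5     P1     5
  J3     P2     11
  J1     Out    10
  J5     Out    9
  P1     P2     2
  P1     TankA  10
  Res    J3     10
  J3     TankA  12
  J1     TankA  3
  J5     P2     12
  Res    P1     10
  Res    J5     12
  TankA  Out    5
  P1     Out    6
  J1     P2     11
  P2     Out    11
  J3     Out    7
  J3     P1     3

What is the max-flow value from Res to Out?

Augment Res→J5→Out: bottleneck 9, flow now 9.
Augment Res→J3→Out: bottleneck 7, flow now 16.
Augment Res→P1→Out: bottleneck 6, flow now 22.
Augment Res→P2→Out: bottleneck 8, flow now 30.
Augment Res→J5→P2→Out: bottleneck 3, flow now 33.
Augment Res→J3→TankA→Out: bottleneck 3, flow now 36.
Augment Res→P1→TankA→Out: bottleneck 2, flow now 38.
No augmenting path remains; maximum flow = 38.
In the residual graph, reachable from Res: {Res, J5, J3, P1, TankA, P2}.
Min-cut edges: J5→Out (9), J3→Out (7), P1→Out (6), TankA→Out (5), P2→Out (11); capacity 9 + 7 + 6 + 5 + 11 = 38.
This cut is saturated, so no flow can exceed 38.

38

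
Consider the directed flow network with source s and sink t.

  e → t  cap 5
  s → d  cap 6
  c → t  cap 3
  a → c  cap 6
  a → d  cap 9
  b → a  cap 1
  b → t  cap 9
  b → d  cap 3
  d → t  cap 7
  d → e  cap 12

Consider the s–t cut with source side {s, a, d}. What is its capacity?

Edges leaving {s, a, d}: a→c (6), d→e (12), d→t (7).
Cut capacity = 6 + 12 + 7 = 25.

25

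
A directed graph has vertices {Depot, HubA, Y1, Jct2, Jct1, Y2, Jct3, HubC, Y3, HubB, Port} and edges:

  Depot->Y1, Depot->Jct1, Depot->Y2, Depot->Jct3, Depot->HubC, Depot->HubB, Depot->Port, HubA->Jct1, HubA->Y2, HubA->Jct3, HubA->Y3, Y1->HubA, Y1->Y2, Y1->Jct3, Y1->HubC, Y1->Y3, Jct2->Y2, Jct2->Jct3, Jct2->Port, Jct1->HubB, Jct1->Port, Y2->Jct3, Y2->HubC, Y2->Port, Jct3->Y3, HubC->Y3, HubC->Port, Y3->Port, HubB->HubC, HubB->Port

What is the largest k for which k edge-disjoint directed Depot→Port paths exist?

6

Assign every edge capacity 1; by Menger, the answer equals the max flow.
Path Depot→Port (+1); total 1.
Path Depot→Jct1→Port (+1); total 2.
Path Depot→Y2→Port (+1); total 3.
Path Depot→HubC→Port (+1); total 4.
Path Depot→HubB→Port (+1); total 5.
Path Depot→Y1→Y3→Port (+1); total 6.
No residual Depot→Port path; max flow = 6.
Certifying cut of size 6: {Depot→Port, HubB→Port, HubC→Port, Jct1→Port, Y2→Port, Y3→Port}.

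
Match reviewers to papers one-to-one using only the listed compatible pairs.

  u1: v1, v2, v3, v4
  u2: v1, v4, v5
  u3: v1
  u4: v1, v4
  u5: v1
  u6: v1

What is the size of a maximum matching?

4

Unit-capacity flow: source→left, listed edges, right→sink; max matching = max flow.
Augmenting path u1→v1 (+1); matched 1.
Augmenting path u2→v4 (+1); matched 2.
Augmenting path u3→v1→u1→v2 (+1); matched 3.
Augmenting path u4→v4→u2→v5 (+1); matched 4.
No augmenting path remains; maximum matching = 4.
König certificate: {u1, u2, u4, v1} is a vertex cover of size 4 (every listed pair touches it), so no matching can be larger.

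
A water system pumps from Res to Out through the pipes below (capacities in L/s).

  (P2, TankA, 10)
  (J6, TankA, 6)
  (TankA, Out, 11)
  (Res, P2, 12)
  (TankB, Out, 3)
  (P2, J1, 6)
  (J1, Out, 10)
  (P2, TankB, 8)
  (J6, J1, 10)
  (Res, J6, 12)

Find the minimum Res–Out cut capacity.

24

Augment Res→J6→TankA→Out: bottleneck 6, flow now 6.
Augment Res→J6→J1→Out: bottleneck 6, flow now 12.
Augment Res→P2→TankA→Out: bottleneck 5, flow now 17.
Augment Res→P2→TankB→Out: bottleneck 3, flow now 20.
Augment Res→P2→J1→Out: bottleneck 4, flow now 24.
No augmenting path remains; maximum flow = 24.
By max-flow min-cut, the minimum cut capacity equals the max flow.
In the residual graph, reachable from Res: {Res}.
Min-cut edges: Res→J6 (12), Res→P2 (12); capacity 12 + 12 = 24.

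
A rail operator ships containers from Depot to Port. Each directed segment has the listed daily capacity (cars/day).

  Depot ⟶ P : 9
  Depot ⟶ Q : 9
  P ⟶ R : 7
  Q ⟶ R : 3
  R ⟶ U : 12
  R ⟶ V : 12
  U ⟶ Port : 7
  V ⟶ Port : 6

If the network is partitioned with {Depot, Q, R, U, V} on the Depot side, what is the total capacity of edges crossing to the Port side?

Edges leaving {Depot, Q, R, U, V}: Depot→P (9), U→Port (7), V→Port (6).
Cut capacity = 9 + 7 + 6 = 22.

22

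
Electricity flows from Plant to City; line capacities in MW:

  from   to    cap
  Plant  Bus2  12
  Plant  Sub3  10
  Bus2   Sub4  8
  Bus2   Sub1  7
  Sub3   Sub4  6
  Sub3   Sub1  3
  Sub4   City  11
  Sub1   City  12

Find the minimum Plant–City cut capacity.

Augment Plant→Bus2→Sub4→City: bottleneck 8, flow now 8.
Augment Plant→Bus2→Sub1→City: bottleneck 4, flow now 12.
Augment Plant→Sub3→Sub4→City: bottleneck 3, flow now 15.
Augment Plant→Sub3→Sub1→City: bottleneck 3, flow now 18.
Augment Plant→Sub3→Sub4→Bus2→Sub1→City: bottleneck 3, flow now 21. (uses reverse residual edge)
No augmenting path remains; maximum flow = 21.
By max-flow min-cut, the minimum cut capacity equals the max flow.
In the residual graph, reachable from Plant: {Plant, Sub3}.
Min-cut edges: Plant→Bus2 (12), Sub3→Sub4 (6), Sub3→Sub1 (3); capacity 12 + 6 + 3 = 21.

21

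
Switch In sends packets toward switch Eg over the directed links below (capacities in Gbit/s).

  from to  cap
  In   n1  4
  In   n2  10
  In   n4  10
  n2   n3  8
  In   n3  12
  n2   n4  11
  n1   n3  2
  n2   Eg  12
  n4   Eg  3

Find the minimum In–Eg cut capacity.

13

Augment In→n2→Eg: bottleneck 10, flow now 10.
Augment In→n4→Eg: bottleneck 3, flow now 13.
No augmenting path remains; maximum flow = 13.
By max-flow min-cut, the minimum cut capacity equals the max flow.
In the residual graph, reachable from In: {In, n1, n3, n4}.
Min-cut edges: In→n2 (10), n4→Eg (3); capacity 10 + 3 = 13.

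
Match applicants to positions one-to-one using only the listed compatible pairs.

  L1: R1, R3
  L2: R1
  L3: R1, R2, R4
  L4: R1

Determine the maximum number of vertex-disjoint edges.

Unit-capacity flow: source→left, listed edges, right→sink; max matching = max flow.
Augmenting path L1→R1 (+1); matched 1.
Augmenting path L3→R2 (+1); matched 2.
Augmenting path L2→R1→L1→R3 (+1); matched 3.
No augmenting path remains; maximum matching = 3.
König certificate: {L1, L3, R1} is a vertex cover of size 3 (every listed pair touches it), so no matching can be larger.

3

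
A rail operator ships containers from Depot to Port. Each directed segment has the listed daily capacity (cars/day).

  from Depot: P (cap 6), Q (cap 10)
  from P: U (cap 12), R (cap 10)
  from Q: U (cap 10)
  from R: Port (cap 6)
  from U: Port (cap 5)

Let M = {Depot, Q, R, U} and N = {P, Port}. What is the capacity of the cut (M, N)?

17

Edges leaving {Depot, Q, R, U}: Depot→P (6), R→Port (6), U→Port (5).
Cut capacity = 6 + 6 + 5 = 17.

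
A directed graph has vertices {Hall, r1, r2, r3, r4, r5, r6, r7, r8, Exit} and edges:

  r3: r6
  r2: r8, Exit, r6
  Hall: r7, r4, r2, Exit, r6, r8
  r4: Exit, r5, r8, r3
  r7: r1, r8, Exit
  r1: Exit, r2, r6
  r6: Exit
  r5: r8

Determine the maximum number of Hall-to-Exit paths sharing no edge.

5

Assign every edge capacity 1; by Menger, the answer equals the max flow.
Path Hall→Exit (+1); total 1.
Path Hall→r2→Exit (+1); total 2.
Path Hall→r4→Exit (+1); total 3.
Path Hall→r6→Exit (+1); total 4.
Path Hall→r7→Exit (+1); total 5.
No residual Hall→Exit path; max flow = 5.
Certifying cut of size 5: {Hall→Exit, Hall→r2, Hall→r4, Hall→r6, Hall→r7}.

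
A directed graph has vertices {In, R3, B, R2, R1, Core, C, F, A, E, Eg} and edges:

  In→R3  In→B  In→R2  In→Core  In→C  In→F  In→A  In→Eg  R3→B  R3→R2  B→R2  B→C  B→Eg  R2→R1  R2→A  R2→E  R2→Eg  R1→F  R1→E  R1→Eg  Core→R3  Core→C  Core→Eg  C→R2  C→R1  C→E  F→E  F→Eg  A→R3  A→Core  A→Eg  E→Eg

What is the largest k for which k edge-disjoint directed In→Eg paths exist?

Assign every edge capacity 1; by Menger, the answer equals the max flow.
Path In→Eg (+1); total 1.
Path In→B→Eg (+1); total 2.
Path In→R2→Eg (+1); total 3.
Path In→Core→Eg (+1); total 4.
Path In→F→Eg (+1); total 5.
Path In→A→Eg (+1); total 6.
Path In→C→R1→Eg (+1); total 7.
Path In→R3→R2→E→Eg (+1); total 8.
No residual In→Eg path; max flow = 8.
Certifying cut of size 8: {In→A, In→B, In→C, In→Core, In→Eg, In→F, In→R2, In→R3}.

8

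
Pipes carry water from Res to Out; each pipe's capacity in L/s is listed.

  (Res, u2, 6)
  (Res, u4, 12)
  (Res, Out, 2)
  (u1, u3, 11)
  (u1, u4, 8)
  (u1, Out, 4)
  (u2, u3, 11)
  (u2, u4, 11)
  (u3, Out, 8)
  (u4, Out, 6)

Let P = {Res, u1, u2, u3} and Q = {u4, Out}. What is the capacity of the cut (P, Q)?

Edges leaving {Res, u1, u2, u3}: Res→u4 (12), Res→Out (2), u1→u4 (8), u1→Out (4), u2→u4 (11), u3→Out (8).
Cut capacity = 12 + 2 + 8 + 4 + 11 + 8 = 45.

45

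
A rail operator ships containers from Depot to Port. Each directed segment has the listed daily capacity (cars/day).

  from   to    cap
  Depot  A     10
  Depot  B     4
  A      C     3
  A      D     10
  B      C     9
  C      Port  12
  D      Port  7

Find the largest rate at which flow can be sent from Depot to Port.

Augment Depot→A→C→Port: bottleneck 3, flow now 3.
Augment Depot→A→D→Port: bottleneck 7, flow now 10.
Augment Depot→B→C→Port: bottleneck 4, flow now 14.
No augmenting path remains; maximum flow = 14.
In the residual graph, reachable from Depot: {Depot}.
Min-cut edges: Depot→A (10), Depot→B (4); capacity 10 + 4 = 14.
This cut is saturated, so no flow can exceed 14.

14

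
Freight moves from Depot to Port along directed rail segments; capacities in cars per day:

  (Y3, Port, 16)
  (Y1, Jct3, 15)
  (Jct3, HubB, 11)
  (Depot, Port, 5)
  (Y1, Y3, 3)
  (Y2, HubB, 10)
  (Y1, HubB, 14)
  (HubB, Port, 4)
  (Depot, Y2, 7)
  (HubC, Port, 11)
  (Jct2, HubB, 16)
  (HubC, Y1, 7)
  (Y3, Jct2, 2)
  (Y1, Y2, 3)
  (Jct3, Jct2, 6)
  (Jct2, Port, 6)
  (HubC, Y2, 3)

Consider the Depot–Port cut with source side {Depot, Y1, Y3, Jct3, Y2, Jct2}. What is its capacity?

78

Edges leaving {Depot, Y1, Y3, Jct3, Y2, Jct2}: Depot→Port (5), Y1→HubB (14), Y3→Port (16), Jct3→HubB (11), Y2→HubB (10), Jct2→HubB (16), Jct2→Port (6).
Cut capacity = 5 + 14 + 16 + 11 + 10 + 16 + 6 = 78.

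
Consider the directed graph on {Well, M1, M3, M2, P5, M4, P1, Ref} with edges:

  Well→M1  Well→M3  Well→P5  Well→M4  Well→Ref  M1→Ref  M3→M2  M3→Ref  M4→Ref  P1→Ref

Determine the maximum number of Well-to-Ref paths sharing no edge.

4

Assign every edge capacity 1; by Menger, the answer equals the max flow.
Path Well→Ref (+1); total 1.
Path Well→M1→Ref (+1); total 2.
Path Well→M3→Ref (+1); total 3.
Path Well→M4→Ref (+1); total 4.
No residual Well→Ref path; max flow = 4.
Certifying cut of size 4: {Well→M1, Well→M3, Well→M4, Well→Ref}.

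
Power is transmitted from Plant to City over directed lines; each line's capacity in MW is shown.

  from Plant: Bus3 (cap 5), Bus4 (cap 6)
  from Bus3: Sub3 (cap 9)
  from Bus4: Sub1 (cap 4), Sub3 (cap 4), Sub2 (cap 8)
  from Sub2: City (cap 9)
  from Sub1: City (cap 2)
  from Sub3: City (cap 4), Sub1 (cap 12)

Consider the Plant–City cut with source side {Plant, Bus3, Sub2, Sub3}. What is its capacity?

Edges leaving {Plant, Bus3, Sub2, Sub3}: Plant→Bus4 (6), Sub2→City (9), Sub3→Sub1 (12), Sub3→City (4).
Cut capacity = 6 + 9 + 12 + 4 = 31.

31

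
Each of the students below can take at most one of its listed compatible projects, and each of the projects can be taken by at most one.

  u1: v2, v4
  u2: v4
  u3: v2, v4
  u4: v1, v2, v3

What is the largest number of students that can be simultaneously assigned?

Unit-capacity flow: source→left, listed edges, right→sink; max matching = max flow.
Augmenting path u1→v2 (+1); matched 1.
Augmenting path u2→v4 (+1); matched 2.
Augmenting path u4→v1 (+1); matched 3.
No augmenting path remains; maximum matching = 3.
König certificate: {u4, v2, v4} is a vertex cover of size 3 (every listed pair touches it), so no matching can be larger.

3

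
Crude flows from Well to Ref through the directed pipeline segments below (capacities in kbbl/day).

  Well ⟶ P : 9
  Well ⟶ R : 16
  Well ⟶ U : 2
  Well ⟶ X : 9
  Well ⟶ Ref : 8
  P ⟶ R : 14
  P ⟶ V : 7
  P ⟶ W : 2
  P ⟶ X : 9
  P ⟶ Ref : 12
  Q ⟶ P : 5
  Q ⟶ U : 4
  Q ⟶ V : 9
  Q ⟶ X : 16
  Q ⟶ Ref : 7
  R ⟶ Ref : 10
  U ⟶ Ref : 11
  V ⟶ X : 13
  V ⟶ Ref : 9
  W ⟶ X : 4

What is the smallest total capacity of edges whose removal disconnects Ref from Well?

29

Augment Well→Ref: bottleneck 8, flow now 8.
Augment Well→P→Ref: bottleneck 9, flow now 17.
Augment Well→R→Ref: bottleneck 10, flow now 27.
Augment Well→U→Ref: bottleneck 2, flow now 29.
No augmenting path remains; maximum flow = 29.
By max-flow min-cut, the minimum cut capacity equals the max flow.
In the residual graph, reachable from Well: {Well, R, X}.
Min-cut edges: Well→P (9), Well→U (2), Well→Ref (8), R→Ref (10); capacity 9 + 2 + 8 + 10 = 29.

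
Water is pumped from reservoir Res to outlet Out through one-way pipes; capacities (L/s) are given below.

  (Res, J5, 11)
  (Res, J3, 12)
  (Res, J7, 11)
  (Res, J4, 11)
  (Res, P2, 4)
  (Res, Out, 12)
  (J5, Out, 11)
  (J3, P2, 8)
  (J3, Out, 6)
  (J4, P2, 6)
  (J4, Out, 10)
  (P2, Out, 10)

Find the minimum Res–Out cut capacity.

Augment Res→Out: bottleneck 12, flow now 12.
Augment Res→J5→Out: bottleneck 11, flow now 23.
Augment Res→J3→Out: bottleneck 6, flow now 29.
Augment Res→J4→Out: bottleneck 10, flow now 39.
Augment Res→P2→Out: bottleneck 4, flow now 43.
Augment Res→J3→P2→Out: bottleneck 6, flow now 49.
No augmenting path remains; maximum flow = 49.
By max-flow min-cut, the minimum cut capacity equals the max flow.
In the residual graph, reachable from Res: {Res, J3, J7, J4, P2}.
Min-cut edges: Res→J5 (11), Res→Out (12), J3→Out (6), J4→Out (10), P2→Out (10); capacity 11 + 12 + 6 + 10 + 10 = 49.

49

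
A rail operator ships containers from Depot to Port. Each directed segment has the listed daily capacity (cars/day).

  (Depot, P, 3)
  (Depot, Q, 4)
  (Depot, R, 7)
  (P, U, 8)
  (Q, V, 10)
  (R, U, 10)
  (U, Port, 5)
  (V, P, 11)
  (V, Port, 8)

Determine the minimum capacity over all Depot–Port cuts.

Augment Depot→P→U→Port: bottleneck 3, flow now 3.
Augment Depot→Q→V→Port: bottleneck 4, flow now 7.
Augment Depot→R→U→Port: bottleneck 2, flow now 9.
No augmenting path remains; maximum flow = 9.
By max-flow min-cut, the minimum cut capacity equals the max flow.
In the residual graph, reachable from Depot: {Depot, P, R, U}.
Min-cut edges: Depot→Q (4), U→Port (5); capacity 4 + 5 = 9.

9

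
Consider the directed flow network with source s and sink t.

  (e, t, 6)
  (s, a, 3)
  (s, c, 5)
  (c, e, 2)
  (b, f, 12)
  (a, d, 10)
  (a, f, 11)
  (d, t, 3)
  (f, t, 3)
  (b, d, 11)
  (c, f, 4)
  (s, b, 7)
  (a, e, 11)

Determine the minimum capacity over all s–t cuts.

Augment s→a→d→t: bottleneck 3, flow now 3.
Augment s→b→f→t: bottleneck 3, flow now 6.
Augment s→c→e→t: bottleneck 2, flow now 8.
Augment s→b→d→a→e→t: bottleneck 3, flow now 11. (uses reverse residual edge)
No augmenting path remains; maximum flow = 11.
By max-flow min-cut, the minimum cut capacity equals the max flow.
In the residual graph, reachable from s: {s, b, c, d, f}.
Min-cut edges: s→a (3), c→e (2), d→t (3), f→t (3); capacity 3 + 2 + 3 + 3 = 11.

11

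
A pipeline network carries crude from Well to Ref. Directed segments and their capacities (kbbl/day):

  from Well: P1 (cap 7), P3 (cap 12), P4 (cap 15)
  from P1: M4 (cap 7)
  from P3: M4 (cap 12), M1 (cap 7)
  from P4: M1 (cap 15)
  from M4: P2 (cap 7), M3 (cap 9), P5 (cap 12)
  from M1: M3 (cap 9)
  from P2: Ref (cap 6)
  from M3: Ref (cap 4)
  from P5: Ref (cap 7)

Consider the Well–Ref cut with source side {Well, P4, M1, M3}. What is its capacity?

23

Edges leaving {Well, P4, M1, M3}: Well→P1 (7), Well→P3 (12), M3→Ref (4).
Cut capacity = 7 + 12 + 4 = 23.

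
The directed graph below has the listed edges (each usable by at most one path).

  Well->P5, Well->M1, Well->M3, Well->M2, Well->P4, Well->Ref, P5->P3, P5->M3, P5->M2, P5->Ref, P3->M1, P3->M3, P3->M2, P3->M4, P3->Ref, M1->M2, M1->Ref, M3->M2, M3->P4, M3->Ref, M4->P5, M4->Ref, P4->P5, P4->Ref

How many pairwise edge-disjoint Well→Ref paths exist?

5

Assign every edge capacity 1; by Menger, the answer equals the max flow.
Path Well→Ref (+1); total 1.
Path Well→P5→Ref (+1); total 2.
Path Well→M1→Ref (+1); total 3.
Path Well→M3→Ref (+1); total 4.
Path Well→P4→Ref (+1); total 5.
No residual Well→Ref path; max flow = 5.
Certifying cut of size 5: {Well→M1, Well→M3, Well→P4, Well→P5, Well→Ref}.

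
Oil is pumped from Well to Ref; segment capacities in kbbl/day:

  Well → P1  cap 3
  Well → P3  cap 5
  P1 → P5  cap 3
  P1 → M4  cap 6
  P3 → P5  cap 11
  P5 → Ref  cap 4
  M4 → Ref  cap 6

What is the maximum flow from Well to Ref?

Augment Well→P1→P5→Ref: bottleneck 3, flow now 3.
Augment Well→P3→P5→Ref: bottleneck 1, flow now 4.
Augment Well→P3→P5→P1→M4→Ref: bottleneck 3, flow now 7. (uses reverse residual edge)
No augmenting path remains; maximum flow = 7.
In the residual graph, reachable from Well: {Well, P3, P5}.
Min-cut edges: Well→P1 (3), P5→Ref (4); capacity 3 + 4 = 7.
This cut is saturated, so no flow can exceed 7.

7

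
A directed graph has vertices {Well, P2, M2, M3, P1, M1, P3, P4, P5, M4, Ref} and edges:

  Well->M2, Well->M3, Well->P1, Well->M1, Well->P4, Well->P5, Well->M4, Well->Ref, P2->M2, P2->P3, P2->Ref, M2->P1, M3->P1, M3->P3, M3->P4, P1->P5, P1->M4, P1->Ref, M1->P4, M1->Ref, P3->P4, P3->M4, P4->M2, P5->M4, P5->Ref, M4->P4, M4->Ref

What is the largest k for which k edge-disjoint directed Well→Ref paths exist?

5

Assign every edge capacity 1; by Menger, the answer equals the max flow.
Path Well→Ref (+1); total 1.
Path Well→P1→Ref (+1); total 2.
Path Well→M1→Ref (+1); total 3.
Path Well→P5→Ref (+1); total 4.
Path Well→M4→Ref (+1); total 5.
No residual Well→Ref path; max flow = 5.
Certifying cut of size 5: {M4→Ref, P1→Ref, P5→Ref, Well→M1, Well→Ref}.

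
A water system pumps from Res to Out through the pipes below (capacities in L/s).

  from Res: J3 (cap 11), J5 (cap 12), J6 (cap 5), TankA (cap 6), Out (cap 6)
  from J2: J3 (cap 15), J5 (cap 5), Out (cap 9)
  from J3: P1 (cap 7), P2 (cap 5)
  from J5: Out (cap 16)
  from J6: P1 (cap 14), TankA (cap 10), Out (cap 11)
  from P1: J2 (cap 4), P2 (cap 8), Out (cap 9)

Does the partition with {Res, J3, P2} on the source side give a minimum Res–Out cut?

No — its capacity is 36, but the minimum cut has capacity 30.

Given cut capacity: 12 + 5 + 6 + 6 + 7 = 36.
Augment Res→Out: bottleneck 6, flow now 6.
Augment Res→J5→Out: bottleneck 12, flow now 18.
Augment Res→J6→Out: bottleneck 5, flow now 23.
Augment Res→J3→P1→Out: bottleneck 7, flow now 30.
No augmenting path remains; maximum flow = 30.
In the residual graph, reachable from Res: {Res, J3, P2, TankA}.
Min-cut edges: Res→J5 (12), Res→J6 (5), Res→Out (6), J3→P1 (7); capacity 12 + 5 + 6 + 7 = 30.
Cut capacity 36 exceeds the max flow 30, so it is not minimum.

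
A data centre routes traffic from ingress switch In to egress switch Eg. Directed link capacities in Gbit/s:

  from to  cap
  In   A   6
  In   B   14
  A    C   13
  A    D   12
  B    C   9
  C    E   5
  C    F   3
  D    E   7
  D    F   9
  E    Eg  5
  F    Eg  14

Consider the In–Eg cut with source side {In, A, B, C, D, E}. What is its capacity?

17

Edges leaving {In, A, B, C, D, E}: C→F (3), D→F (9), E→Eg (5).
Cut capacity = 3 + 9 + 5 = 17.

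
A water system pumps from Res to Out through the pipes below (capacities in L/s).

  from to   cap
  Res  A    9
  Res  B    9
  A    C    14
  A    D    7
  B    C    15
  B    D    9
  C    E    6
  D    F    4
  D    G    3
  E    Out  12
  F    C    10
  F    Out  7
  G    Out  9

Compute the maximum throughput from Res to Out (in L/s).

Augment Res→A→C→E→Out: bottleneck 6, flow now 6.
Augment Res→A→D→F→Out: bottleneck 3, flow now 9.
Augment Res→B→D→F→Out: bottleneck 1, flow now 10.
Augment Res→B→D→G→Out: bottleneck 3, flow now 13.
No augmenting path remains; maximum flow = 13.
In the residual graph, reachable from Res: {Res, A, B, C, D}.
Min-cut edges: C→E (6), D→F (4), D→G (3); capacity 6 + 4 + 3 = 13.
This cut is saturated, so no flow can exceed 13.

13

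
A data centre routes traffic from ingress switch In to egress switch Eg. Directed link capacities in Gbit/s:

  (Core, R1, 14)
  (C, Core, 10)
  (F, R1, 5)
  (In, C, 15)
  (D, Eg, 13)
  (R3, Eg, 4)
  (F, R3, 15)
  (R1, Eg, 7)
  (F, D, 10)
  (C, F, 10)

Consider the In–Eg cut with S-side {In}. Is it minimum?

Yes — it is a minimum cut (capacity 15).

Given cut capacity: 15 = 15.
Augment In→C→Core→R1→Eg: bottleneck 7, flow now 7.
Augment In→C→F→R3→Eg: bottleneck 4, flow now 11.
Augment In→C→F→D→Eg: bottleneck 4, flow now 15.
No augmenting path remains; maximum flow = 15.
Cut capacity 15 equals the max flow, so it is a minimum cut.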